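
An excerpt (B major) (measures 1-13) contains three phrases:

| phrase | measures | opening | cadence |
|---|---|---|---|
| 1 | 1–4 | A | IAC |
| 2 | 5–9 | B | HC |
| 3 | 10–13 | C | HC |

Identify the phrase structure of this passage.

The final phrase closes with a half cadence, which is not stronger than the preceding half cadence; the 3 phrases lack an overall antecedent–consequent design and so form a phrase group.

phrase group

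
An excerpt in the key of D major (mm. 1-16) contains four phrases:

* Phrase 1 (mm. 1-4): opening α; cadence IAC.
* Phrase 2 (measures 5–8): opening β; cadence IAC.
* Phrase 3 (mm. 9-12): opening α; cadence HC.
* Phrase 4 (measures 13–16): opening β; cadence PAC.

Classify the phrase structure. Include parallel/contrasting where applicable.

parallel double period

Four phrases in two halves: the first half (bars 1-8) ends with an imperfect authentic cadence, the second (mm. 9–16) with a perfect authentic cadence — a large antecedent–consequent pair, i.e. a double period.
Phrase 3 begins with the same material as phrase 1, making it parallel.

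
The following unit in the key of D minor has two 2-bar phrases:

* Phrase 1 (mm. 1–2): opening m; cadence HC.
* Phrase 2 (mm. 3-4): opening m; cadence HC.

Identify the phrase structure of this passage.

Both phrases have the same opening (m) and the same cadence (half cadence): the second is a restatement, not a consequent, so this is a repeated phrase rather than a period.

repeated phrase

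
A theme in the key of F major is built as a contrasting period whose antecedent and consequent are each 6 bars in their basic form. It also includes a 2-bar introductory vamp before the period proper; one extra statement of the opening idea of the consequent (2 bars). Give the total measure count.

16 measures

Basic contrasting period: 6 + 6 = 12 bars.
12 (basic form) + 2 (introduction) + 2 (extra statement) = 16.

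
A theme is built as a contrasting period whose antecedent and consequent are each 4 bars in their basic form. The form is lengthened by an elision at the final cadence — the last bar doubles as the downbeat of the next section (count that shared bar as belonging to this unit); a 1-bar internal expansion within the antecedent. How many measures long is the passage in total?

Basic contrasting period: 4 + 4 = 8 bars.
8 (basic form) + 1 (internal expansion) = 9.
The elision shares a bar with the next section but does not change this unit's count.

9 measures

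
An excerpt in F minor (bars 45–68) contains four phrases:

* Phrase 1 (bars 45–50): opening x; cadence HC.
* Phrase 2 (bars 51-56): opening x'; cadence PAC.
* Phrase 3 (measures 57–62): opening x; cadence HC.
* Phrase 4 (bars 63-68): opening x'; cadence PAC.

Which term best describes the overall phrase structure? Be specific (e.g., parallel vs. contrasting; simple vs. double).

repeated period

The cadence pattern HC–PAC–HC–PAC is weak–strong twice, and phrases 3–4 restate phrases 1–2: a period heard twice, not a double period (which would end weakly at phrase 2).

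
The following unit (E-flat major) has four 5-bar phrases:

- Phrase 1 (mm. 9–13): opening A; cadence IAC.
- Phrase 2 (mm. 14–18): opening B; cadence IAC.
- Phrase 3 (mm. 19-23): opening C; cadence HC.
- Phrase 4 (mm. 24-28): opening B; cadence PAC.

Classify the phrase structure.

contrasting double period

Four phrases in two halves: the first half (mm. 9–18) ends with an imperfect authentic cadence, the second (bars 19-28) with a perfect authentic cadence — a large antecedent–consequent pair, i.e. a double period.
Phrase 3 begins with different material from phrase 1, making it contrasting.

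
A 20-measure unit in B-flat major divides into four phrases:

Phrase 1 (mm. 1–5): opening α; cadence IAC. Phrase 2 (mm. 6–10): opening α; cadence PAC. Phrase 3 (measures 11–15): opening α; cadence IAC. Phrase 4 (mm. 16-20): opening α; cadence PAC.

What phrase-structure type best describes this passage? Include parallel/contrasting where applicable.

repeated period

The cadence pattern IAC–PAC–IAC–PAC is weak–strong twice, and phrases 3–4 restate phrases 1–2: a period heard twice, not a double period (which would end weakly at phrase 2).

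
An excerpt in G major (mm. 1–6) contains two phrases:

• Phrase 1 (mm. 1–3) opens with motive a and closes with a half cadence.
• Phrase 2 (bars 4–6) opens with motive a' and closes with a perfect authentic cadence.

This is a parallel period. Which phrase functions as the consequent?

The phrase ending with the weaker cadence (half cadence) is the antecedent; the one ending more conclusively (perfect authentic cadence) is the consequent. The consequent is phrase 2.

phrase 2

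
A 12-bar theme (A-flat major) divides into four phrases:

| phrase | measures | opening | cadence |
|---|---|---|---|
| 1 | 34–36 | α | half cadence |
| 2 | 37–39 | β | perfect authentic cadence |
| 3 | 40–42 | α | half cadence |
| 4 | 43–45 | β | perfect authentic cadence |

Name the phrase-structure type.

repeated period

The cadence pattern HC–PAC–HC–PAC is weak–strong twice, and phrases 3–4 restate phrases 1–2: a period heard twice, not a double period (which would end weakly at phrase 2).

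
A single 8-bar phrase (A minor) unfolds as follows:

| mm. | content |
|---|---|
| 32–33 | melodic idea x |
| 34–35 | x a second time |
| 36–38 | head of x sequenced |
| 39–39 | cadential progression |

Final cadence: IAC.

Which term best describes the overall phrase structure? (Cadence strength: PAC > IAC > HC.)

Basic idea (bars 32-33) + its repetition (bars 34–35) form the presentation; fragmentation and cadence (mm. 36-39) form the continuation — the 8-bar whole is a sentence.

sentence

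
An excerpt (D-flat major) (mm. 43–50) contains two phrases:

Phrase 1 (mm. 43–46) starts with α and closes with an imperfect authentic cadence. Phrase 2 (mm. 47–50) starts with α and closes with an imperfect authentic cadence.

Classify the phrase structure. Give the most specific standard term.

Both phrases have the same opening (α) and the same cadence (imperfect authentic cadence): the second is a restatement, not a consequent, so this is a repeated phrase rather than a period.

repeated phrase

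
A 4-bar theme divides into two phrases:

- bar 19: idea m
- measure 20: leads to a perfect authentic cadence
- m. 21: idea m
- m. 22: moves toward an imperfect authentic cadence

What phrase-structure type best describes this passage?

The second phrase closes with an imperfect authentic cadence, which is not stronger than the first phrase's perfect authentic cadence; without a weak→strong cadential pair there is no antecedent–consequent relationship, so this is a phrase group rather than a period.

phrase group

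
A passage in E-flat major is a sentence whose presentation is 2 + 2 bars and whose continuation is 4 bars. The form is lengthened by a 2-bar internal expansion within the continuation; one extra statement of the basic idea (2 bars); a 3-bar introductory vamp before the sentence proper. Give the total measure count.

Basic sentence: 2 + 2 + 4 = 8 bars.
8 (basic form) + 2 (internal expansion) + 2 (extra statement) + 3 (introduction) = 15.

15 measures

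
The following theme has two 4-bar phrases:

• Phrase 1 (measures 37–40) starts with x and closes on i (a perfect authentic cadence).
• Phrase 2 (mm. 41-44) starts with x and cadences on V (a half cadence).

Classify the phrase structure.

phrase group

The second phrase closes with a half cadence, which is not stronger than the first phrase's perfect authentic cadence; without a weak→strong cadential pair there is no antecedent–consequent relationship, so this is a phrase group rather than a period.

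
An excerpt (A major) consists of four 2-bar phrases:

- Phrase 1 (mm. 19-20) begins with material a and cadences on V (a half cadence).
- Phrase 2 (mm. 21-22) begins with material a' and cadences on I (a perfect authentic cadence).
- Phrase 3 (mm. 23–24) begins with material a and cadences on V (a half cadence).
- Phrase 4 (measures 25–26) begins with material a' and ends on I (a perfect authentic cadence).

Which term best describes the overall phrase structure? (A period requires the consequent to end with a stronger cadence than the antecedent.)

repeated period

The cadence pattern HC–PAC–HC–PAC is weak–strong twice, and phrases 3–4 restate phrases 1–2: a period heard twice, not a double period (which would end weakly at phrase 2).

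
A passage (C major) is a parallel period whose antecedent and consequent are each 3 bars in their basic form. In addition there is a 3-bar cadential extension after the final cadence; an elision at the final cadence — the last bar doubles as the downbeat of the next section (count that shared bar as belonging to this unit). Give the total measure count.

9 measures

Basic parallel period: 3 + 3 = 6 bars.
6 (basic form) + 3 (cadential extension) = 9.
The elision shares a bar with the next section but does not change this unit's count.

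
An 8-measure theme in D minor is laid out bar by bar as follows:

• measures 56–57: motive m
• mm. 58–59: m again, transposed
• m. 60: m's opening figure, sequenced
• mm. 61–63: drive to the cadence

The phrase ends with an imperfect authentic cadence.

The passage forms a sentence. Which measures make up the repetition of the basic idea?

measures 58–59

The presentation of a sentence is the basic idea (mm. 56–57) plus its repetition (measures 58-59); the repetition of the basic idea is therefore measures 58–59.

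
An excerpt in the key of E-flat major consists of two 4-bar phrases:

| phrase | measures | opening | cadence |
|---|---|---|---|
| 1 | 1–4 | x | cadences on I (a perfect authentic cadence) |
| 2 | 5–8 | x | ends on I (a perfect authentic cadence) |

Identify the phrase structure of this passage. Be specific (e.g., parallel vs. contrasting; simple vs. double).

repeated phrase

Both phrases have the same opening (x) and the same cadence (perfect authentic cadence): the second is a restatement, not a consequent, so this is a repeated phrase rather than a period.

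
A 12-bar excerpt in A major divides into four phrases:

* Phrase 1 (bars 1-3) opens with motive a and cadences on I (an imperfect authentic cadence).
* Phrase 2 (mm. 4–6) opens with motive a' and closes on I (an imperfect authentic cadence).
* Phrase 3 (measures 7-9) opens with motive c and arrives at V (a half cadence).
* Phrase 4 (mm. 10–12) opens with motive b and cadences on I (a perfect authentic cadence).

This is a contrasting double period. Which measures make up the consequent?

measures 7–12

In a double period the first pair of phrases (ending imperfect authentic cadence) is the large antecedent and the second pair (ending perfect authentic cadence) is the large consequent; the consequent is measures 7–12.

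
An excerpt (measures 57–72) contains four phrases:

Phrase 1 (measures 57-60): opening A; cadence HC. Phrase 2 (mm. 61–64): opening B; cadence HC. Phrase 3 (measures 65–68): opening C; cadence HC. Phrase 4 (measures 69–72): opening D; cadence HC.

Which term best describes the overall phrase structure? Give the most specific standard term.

phrase group

Phrase 4 ends with a half cadence, no stronger than phrase 2's half cadence, so the four phrases do not form a double period; nor do phrases 3–4 duplicate 1–2, so it is not a repeated period. With no phrase reaching a conclusive cadence, the passage is a phrase group.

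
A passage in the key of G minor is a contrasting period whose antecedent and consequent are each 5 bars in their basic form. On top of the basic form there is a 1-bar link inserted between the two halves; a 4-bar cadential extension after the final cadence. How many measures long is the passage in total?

Basic contrasting period: 5 + 5 = 10 bars.
10 (basic form) + 1 (link) + 4 (cadential extension) = 15.

15 measures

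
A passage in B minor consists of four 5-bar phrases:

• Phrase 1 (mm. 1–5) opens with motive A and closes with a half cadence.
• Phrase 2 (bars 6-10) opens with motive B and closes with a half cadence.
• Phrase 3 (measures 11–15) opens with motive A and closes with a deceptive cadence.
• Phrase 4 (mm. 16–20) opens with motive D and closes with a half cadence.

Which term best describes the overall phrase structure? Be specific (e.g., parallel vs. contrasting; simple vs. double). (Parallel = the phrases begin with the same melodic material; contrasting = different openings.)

Phrase 4 ends with a half cadence, no stronger than phrase 2's half cadence, so the four phrases do not form a double period; nor do phrases 3–4 duplicate 1–2, so it is not a repeated period. With no phrase reaching a conclusive cadence, the passage is a phrase group.

phrase group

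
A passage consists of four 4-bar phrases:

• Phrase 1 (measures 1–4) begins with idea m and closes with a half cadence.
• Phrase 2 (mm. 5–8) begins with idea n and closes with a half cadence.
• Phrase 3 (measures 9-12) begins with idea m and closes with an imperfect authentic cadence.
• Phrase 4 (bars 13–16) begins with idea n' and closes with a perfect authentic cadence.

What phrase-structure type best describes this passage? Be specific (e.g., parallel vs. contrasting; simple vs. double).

parallel double period

Four phrases in two halves: the first half (measures 1–8) ends with a half cadence, the second (measures 9-16) with a perfect authentic cadence — a large antecedent–consequent pair, i.e. a double period.
Phrase 3 begins with the same material as phrase 1, making it parallel.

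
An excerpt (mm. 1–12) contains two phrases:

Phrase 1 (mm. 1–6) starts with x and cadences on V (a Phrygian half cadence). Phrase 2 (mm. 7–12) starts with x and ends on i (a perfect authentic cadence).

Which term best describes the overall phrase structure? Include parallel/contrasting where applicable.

parallel period

Phrase 1 ends with a Phrygian half cadence (weaker) and phrase 2 with a perfect authentic cadence (stronger): antecedent + consequent = a period.
The two phrases open with the same material (x / x), so the period is parallel.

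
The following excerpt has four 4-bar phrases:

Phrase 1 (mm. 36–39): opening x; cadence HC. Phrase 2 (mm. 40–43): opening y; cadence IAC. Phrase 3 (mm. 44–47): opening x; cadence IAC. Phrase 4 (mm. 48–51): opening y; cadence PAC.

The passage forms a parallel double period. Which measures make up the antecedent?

measures 36–43

In a double period the first pair of phrases (ending imperfect authentic cadence) is the large antecedent and the second pair (ending perfect authentic cadence) is the large consequent; the antecedent is measures 36–43.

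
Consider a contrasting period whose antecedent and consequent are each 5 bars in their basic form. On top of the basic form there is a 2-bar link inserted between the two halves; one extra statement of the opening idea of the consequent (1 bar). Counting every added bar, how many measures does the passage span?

Basic contrasting period: 5 + 5 = 10 bars.
10 (basic form) + 2 (link) + 1 (extra statement) = 13.

13 measures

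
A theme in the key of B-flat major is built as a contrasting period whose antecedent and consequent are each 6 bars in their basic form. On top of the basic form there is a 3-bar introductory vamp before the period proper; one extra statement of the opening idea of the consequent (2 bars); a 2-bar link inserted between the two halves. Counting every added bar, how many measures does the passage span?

19 measures

Basic contrasting period: 6 + 6 = 12 bars.
12 (basic form) + 3 (introduction) + 2 (extra statement) + 2 (link) = 19.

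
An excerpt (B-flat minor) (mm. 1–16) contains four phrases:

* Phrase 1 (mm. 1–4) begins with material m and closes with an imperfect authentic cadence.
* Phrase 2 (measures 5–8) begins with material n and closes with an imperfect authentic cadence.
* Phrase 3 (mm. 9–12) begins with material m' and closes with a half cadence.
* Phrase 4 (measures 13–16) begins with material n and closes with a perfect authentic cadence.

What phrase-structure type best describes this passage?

Four phrases in two halves: the first half (measures 1–8) ends with an imperfect authentic cadence, the second (bars 9–16) with a perfect authentic cadence — a large antecedent–consequent pair, i.e. a double period.
Phrase 3 begins with the same material as phrase 1, making it parallel.

parallel double period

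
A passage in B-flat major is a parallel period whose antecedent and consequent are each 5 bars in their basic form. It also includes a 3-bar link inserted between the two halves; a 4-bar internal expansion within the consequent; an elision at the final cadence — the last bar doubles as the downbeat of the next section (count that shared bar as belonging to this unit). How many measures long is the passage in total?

Basic parallel period: 5 + 5 = 10 bars.
10 (basic form) + 3 (link) + 4 (internal expansion) = 17.
The elision shares a bar with the next section but does not change this unit's count.

17 measures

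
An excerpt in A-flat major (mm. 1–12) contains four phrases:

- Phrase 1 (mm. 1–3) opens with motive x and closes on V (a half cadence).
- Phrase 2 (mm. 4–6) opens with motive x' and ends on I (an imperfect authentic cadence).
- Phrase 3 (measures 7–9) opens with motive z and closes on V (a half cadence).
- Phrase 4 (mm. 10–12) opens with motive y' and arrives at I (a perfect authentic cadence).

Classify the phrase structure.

contrasting double period

Four phrases in two halves: the first half (mm. 1–6) ends with an imperfect authentic cadence, the second (bars 7–12) with a perfect authentic cadence — a large antecedent–consequent pair, i.e. a double period.
Phrase 3 begins with different material from phrase 1, making it contrasting.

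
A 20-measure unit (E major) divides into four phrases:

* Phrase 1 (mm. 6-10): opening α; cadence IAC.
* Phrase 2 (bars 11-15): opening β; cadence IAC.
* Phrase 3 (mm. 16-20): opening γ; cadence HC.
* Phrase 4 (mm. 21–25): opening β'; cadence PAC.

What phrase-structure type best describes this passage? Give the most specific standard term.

contrasting double period

Four phrases in two halves: the first half (mm. 6-15) ends with an imperfect authentic cadence, the second (mm. 16-25) with a perfect authentic cadence — a large antecedent–consequent pair, i.e. a double period.
Phrase 3 begins with different material from phrase 1, making it contrasting.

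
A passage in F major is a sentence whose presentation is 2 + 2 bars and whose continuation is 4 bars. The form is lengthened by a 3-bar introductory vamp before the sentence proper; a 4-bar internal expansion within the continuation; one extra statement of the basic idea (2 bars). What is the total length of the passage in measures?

Basic sentence: 2 + 2 + 4 = 8 bars.
8 (basic form) + 3 (introduction) + 4 (internal expansion) + 2 (extra statement) = 17.

17 measures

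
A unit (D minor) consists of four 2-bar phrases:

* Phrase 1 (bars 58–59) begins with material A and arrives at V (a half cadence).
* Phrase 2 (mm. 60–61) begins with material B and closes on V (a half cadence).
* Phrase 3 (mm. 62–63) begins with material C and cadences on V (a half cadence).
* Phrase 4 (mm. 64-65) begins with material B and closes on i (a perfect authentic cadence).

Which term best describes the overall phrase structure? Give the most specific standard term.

Four phrases in two halves: the first half (mm. 58–61) ends with a half cadence, the second (mm. 62–65) with a perfect authentic cadence — a large antecedent–consequent pair, i.e. a double period.
Phrase 3 begins with different material from phrase 1, making it contrasting.

contrasting double period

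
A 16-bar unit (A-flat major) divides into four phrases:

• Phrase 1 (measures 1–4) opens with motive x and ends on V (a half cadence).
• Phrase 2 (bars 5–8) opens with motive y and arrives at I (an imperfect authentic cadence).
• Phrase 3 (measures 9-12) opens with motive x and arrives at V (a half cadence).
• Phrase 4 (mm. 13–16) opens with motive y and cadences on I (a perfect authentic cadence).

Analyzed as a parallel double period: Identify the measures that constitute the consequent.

In a double period the four phrases pair into a large antecedent (phrases 1–2, ending imperfect authentic cadence) and a large consequent (phrases 3–4, ending perfect authentic cadence). The consequent spans measures 9–16.

measures 9–16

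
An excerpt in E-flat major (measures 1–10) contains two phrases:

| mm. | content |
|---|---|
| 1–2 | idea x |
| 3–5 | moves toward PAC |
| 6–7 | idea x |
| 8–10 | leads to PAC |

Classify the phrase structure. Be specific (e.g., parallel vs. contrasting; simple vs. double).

repeated phrase

Both phrases have the same opening (x) and the same cadence (perfect authentic cadence): the second is a restatement, not a consequent, so this is a repeated phrase rather than a period.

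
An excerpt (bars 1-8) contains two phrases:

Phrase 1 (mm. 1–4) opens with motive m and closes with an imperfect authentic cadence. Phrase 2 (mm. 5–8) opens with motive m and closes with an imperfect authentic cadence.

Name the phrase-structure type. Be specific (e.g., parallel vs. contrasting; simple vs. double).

repeated phrase

Both phrases have the same opening (m) and the same cadence (imperfect authentic cadence): the second is a restatement, not a consequent, so this is a repeated phrase rather than a period.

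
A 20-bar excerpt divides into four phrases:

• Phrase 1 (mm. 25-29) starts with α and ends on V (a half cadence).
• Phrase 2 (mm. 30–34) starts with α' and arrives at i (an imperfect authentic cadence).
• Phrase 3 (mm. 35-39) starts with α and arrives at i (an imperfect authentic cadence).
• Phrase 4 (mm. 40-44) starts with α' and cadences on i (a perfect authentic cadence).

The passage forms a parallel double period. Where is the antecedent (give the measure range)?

In a double period the four phrases pair into a large antecedent (phrases 1–2, ending imperfect authentic cadence) and a large consequent (phrases 3–4, ending perfect authentic cadence). The antecedent spans mm. 25-34.

measures 25–34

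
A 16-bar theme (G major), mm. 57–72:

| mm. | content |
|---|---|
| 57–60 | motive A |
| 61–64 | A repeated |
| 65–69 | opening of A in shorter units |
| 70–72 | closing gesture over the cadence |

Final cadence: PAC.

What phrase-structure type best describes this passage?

Basic idea (bars 57–60) + its repetition (measures 61–64) form the presentation; fragmentation and cadence (bars 65-72) form the continuation — the 16-bar whole is a sentence.

sentence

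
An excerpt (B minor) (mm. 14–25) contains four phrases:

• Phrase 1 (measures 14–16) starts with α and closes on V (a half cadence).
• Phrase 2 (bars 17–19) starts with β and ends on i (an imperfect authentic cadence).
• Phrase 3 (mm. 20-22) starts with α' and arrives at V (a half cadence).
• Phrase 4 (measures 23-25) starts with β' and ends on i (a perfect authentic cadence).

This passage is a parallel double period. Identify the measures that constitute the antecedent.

In a double period the four phrases pair into a large antecedent (phrases 1–2, ending imperfect authentic cadence) and a large consequent (phrases 3–4, ending perfect authentic cadence). The antecedent spans mm. 14–19.

measures 14–19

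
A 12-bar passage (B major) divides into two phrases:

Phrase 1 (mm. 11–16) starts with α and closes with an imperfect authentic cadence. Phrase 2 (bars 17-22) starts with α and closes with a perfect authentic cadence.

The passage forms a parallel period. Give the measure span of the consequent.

The antecedent is the phrase ending with the weaker cadence (imperfect authentic cadence, phrase 1) and the consequent the one ending more conclusively (perfect authentic cadence, phrase 2); the consequent is mm. 17-22.

measures 17–22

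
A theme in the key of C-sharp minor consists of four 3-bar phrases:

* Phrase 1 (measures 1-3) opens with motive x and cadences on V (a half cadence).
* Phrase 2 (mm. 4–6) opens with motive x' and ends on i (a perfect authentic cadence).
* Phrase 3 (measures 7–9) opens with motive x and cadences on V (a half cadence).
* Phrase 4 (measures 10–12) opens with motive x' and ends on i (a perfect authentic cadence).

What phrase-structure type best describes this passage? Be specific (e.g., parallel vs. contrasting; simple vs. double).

The cadence pattern HC–PAC–HC–PAC is weak–strong twice, and phrases 3–4 restate phrases 1–2: a period heard twice, not a double period (which would end weakly at phrase 2).

repeated period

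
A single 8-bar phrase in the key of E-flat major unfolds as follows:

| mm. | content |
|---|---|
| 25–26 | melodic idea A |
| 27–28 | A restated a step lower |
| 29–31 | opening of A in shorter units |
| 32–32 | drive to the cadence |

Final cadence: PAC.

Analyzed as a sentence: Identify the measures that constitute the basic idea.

The presentation of a sentence is the basic idea (measures 25-26) plus its repetition (bars 27-28); the basic idea is therefore measures 25–26.

measures 25–26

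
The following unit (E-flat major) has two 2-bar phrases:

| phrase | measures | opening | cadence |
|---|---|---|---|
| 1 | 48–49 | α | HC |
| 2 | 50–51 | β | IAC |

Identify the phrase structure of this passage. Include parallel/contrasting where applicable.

contrasting period

Phrase 1 ends with a half cadence (weaker) and phrase 2 with an imperfect authentic cadence (stronger): antecedent + consequent = a period.
The two phrases open with different material (α / β), so the period is contrasting.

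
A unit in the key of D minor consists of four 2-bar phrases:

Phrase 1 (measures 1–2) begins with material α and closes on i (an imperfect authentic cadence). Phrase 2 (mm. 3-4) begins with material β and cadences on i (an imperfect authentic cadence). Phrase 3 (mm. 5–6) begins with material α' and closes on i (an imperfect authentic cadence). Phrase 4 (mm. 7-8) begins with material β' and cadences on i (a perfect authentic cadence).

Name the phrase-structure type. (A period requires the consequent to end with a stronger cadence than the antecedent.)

Four phrases in two halves: the first half (mm. 1-4) ends with an imperfect authentic cadence, the second (bars 5–8) with a perfect authentic cadence — a large antecedent–consequent pair, i.e. a double period.
Phrase 3 begins with the same material as phrase 1, making it parallel.

parallel double period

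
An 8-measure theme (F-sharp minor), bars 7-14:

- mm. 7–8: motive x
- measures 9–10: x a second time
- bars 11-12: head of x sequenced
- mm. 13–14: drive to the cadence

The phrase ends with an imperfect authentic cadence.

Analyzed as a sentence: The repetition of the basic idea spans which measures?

measures 9–10

The presentation of a sentence is the basic idea (mm. 7–8) plus its repetition (measures 9-10); the repetition of the basic idea is therefore mm. 9–10.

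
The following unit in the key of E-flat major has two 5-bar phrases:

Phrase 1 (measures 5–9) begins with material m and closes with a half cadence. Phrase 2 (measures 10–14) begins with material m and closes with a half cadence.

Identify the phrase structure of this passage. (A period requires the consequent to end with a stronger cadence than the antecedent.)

Both phrases have the same opening (m) and the same cadence (half cadence): the second is a restatement, not a consequent, so this is a repeated phrase rather than a period.

repeated phrase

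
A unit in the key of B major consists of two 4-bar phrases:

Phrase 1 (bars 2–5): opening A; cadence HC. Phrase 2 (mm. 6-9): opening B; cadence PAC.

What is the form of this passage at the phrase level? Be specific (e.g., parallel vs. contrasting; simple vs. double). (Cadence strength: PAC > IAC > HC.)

Phrase 1 ends with a half cadence (weaker) and phrase 2 with a perfect authentic cadence (stronger): antecedent + consequent = a period.
The two phrases open with different material (A / B), so the period is contrasting.

contrasting period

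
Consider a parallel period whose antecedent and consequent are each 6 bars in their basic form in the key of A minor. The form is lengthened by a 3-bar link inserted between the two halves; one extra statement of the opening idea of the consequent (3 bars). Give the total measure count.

18 measures

Basic parallel period: 6 + 6 = 12 bars.
12 (basic form) + 3 (link) + 3 (extra statement) = 18.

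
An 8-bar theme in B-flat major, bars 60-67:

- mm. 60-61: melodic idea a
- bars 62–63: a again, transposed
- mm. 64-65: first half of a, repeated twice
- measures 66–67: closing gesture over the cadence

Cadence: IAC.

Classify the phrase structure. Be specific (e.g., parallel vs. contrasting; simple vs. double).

sentence

Basic idea (bars 60–61) + its repetition (measures 62–63) form the presentation; fragmentation and cadence (mm. 64–67) form the continuation — the 8-bar whole is a sentence.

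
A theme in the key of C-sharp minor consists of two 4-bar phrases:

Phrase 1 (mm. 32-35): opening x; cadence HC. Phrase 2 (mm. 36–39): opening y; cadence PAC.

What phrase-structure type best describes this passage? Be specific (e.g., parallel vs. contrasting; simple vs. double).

Phrase 1 ends with a half cadence (weaker) and phrase 2 with a perfect authentic cadence (stronger): antecedent + consequent = a period.
The two phrases open with different material (x / y), so the period is contrasting.

contrasting period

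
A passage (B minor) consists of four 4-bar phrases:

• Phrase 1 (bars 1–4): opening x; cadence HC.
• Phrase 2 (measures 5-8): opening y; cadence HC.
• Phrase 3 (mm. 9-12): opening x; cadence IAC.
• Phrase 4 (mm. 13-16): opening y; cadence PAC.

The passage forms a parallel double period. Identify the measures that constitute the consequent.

measures 9–16

In a double period the four phrases pair into a large antecedent (phrases 1–2, ending half cadence) and a large consequent (phrases 3–4, ending perfect authentic cadence). The consequent spans measures 9–16.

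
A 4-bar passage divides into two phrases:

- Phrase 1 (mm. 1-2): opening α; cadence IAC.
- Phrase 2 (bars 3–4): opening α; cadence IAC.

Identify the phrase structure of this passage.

repeated phrase

Both phrases have the same opening (α) and the same cadence (imperfect authentic cadence): the second is a restatement, not a consequent, so this is a repeated phrase rather than a period.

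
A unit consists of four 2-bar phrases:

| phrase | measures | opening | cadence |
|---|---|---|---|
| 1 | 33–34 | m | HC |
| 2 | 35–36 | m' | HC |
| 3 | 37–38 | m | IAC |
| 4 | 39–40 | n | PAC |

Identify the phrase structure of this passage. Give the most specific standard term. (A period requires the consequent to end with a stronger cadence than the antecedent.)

parallel double period

Four phrases in two halves: the first half (bars 33-36) ends with a half cadence, the second (bars 37–40) with a perfect authentic cadence — a large antecedent–consequent pair, i.e. a double period.
Phrase 3 begins with the same material as phrase 1, making it parallel.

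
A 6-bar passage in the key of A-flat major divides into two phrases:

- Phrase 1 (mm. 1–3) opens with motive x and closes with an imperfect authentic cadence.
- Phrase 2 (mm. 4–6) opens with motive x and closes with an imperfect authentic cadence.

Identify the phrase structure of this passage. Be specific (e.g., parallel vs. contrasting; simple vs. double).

Both phrases have the same opening (x) and the same cadence (imperfect authentic cadence): the second is a restatement, not a consequent, so this is a repeated phrase rather than a period.

repeated phrase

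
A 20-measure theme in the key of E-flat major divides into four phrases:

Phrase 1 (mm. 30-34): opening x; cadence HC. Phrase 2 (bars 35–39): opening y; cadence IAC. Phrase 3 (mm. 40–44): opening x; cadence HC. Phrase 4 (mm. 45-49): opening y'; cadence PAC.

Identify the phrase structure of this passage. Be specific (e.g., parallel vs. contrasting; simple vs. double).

parallel double period

Four phrases in two halves: the first half (bars 30–39) ends with an imperfect authentic cadence, the second (mm. 40–49) with a perfect authentic cadence — a large antecedent–consequent pair, i.e. a double period.
Phrase 3 begins with the same material as phrase 1, making it parallel.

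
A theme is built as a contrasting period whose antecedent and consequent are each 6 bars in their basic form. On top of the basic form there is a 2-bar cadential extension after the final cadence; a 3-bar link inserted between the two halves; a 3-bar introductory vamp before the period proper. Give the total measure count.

Basic contrasting period: 6 + 6 = 12 bars.
12 (basic form) + 2 (cadential extension) + 3 (link) + 3 (introduction) = 20.

20 measures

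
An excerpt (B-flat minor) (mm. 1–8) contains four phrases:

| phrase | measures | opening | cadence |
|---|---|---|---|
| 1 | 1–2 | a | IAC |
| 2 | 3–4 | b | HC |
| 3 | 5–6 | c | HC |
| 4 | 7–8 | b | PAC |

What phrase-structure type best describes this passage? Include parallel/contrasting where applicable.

contrasting double period

Four phrases in two halves: the first half (mm. 1-4) ends with a half cadence, the second (mm. 5–8) with a perfect authentic cadence — a large antecedent–consequent pair, i.e. a double period.
Phrase 3 begins with different material from phrase 1, making it contrasting.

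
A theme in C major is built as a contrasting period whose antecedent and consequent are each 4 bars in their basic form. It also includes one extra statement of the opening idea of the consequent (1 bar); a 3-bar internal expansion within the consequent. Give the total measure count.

Basic contrasting period: 4 + 4 = 8 bars.
8 (basic form) + 1 (extra statement) + 3 (internal expansion) = 12.

12 measures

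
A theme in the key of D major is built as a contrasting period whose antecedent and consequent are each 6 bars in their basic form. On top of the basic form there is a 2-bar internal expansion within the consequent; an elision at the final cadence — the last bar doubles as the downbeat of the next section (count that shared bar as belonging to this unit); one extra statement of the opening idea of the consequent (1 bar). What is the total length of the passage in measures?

15 measures

Basic contrasting period: 6 + 6 = 12 bars.
12 (basic form) + 2 (internal expansion) + 1 (extra statement) = 15.
The elision shares a bar with the next section but does not change this unit's count.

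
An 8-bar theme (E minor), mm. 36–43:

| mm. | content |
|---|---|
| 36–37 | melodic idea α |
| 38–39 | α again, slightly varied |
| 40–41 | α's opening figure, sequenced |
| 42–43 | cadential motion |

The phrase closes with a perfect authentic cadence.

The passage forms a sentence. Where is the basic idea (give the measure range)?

measures 36–37

The presentation of a sentence is the basic idea (measures 36–37) plus its repetition (bars 38–39); the basic idea is therefore mm. 36–37.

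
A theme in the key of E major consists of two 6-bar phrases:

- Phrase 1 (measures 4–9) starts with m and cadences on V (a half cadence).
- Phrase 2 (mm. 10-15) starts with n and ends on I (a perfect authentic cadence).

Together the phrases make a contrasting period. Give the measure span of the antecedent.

The phrase ending with the weaker cadence (half cadence) is the antecedent; the one ending more conclusively (perfect authentic cadence) is the consequent. The antecedent is measures 4–9.

measures 4–9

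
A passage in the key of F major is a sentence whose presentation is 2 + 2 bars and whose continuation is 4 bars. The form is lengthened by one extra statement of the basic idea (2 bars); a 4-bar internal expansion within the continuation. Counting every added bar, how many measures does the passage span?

14 measures

Basic sentence: 2 + 2 + 4 = 8 bars.
8 (basic form) + 2 (extra statement) + 4 (internal expansion) = 14.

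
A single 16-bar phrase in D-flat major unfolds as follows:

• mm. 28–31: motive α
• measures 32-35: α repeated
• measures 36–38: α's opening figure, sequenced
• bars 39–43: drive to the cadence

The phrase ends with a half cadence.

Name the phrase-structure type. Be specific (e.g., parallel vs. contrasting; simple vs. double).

sentence

Basic idea (mm. 28–31) + its repetition (mm. 32–35) form the presentation; fragmentation and cadence (measures 36–43) form the continuation — the 16-bar whole is a sentence.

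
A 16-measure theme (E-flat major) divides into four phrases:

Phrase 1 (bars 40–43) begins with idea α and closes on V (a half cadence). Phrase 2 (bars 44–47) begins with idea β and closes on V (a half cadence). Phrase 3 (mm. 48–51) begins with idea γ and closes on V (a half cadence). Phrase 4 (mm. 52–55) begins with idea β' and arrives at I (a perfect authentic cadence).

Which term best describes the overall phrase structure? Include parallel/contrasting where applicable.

Four phrases in two halves: the first half (measures 40–47) ends with a half cadence, the second (measures 48–55) with a perfect authentic cadence — a large antecedent–consequent pair, i.e. a double period.
Phrase 3 begins with different material from phrase 1, making it contrasting.

contrasting double period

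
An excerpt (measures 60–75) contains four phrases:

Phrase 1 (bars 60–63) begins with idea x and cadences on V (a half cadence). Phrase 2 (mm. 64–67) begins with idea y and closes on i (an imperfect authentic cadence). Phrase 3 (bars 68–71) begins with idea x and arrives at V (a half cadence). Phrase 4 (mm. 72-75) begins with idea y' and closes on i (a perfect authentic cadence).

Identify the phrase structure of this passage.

parallel double period

Four phrases in two halves: the first half (mm. 60–67) ends with an imperfect authentic cadence, the second (measures 68–75) with a perfect authentic cadence — a large antecedent–consequent pair, i.e. a double period.
Phrase 3 begins with the same material as phrase 1, making it parallel.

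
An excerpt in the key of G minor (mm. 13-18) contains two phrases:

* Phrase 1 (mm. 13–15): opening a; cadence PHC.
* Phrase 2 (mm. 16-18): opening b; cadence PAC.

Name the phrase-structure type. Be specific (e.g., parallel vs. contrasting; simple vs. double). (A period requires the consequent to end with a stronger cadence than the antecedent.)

Phrase 1 ends with a Phrygian half cadence (weaker) and phrase 2 with a perfect authentic cadence (stronger): antecedent + consequent = a period.
The two phrases open with different material (a / b), so the period is contrasting.

contrasting period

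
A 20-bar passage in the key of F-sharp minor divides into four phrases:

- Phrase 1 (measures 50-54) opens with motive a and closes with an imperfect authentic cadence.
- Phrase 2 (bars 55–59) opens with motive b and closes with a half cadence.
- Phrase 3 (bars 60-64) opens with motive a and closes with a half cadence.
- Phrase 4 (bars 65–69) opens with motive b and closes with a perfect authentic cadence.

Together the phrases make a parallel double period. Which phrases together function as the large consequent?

phrases 3 and 4

In a double period the first pair of phrases (ending half cadence) is the large antecedent and the second pair (ending perfect authentic cadence) is the large consequent; the consequent is phrases 3 and 4.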